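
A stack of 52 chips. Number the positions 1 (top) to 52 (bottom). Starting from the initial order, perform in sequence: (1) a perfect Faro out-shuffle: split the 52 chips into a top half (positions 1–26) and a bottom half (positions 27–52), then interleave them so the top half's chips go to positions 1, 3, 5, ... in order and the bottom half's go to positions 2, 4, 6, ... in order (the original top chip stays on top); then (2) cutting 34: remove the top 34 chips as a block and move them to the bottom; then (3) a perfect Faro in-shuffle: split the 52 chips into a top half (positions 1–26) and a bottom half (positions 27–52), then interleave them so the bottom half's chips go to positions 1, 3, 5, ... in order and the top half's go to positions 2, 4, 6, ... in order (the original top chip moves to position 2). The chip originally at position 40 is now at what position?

Track the chip from position 40 forward through each operation:
  after op 1 (out-shuffle): 40 → 28
  after op 2 (cut 34): 28 → 46
  after op 3 (in-shuffle): 46 → 39

39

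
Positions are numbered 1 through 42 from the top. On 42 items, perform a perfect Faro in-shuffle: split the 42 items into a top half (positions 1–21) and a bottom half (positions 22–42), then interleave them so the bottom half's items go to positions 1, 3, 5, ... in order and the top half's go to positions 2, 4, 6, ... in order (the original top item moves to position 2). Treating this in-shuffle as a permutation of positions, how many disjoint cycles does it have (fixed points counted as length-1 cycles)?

3

Trace each unvisited position around until it returns:
(1 2 4 8 16 32 ... len 14) (3 6 12 24 5 10 ... len 14) (7 14 28 13 26 9 ... len 14)
3 cycles in total.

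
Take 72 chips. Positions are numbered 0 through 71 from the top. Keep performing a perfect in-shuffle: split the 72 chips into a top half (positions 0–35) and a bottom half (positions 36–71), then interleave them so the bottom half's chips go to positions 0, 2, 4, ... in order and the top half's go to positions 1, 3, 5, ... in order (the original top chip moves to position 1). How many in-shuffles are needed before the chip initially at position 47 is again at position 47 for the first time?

Follow position 47 under repeated in-shuffles:
47 → 22 → 45 → 18 → 37 → 2 → 5 → 11 → 23 → 47
It first returns after 9 in-shuffles.

9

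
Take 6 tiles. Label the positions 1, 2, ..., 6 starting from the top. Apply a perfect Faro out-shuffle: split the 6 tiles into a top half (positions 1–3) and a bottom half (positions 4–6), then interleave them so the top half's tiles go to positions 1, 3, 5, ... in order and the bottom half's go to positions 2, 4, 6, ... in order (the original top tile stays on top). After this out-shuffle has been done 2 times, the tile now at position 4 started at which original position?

3

Work backwards from position 4, undoing one out-shuffle at a time:
4 ← 5 ← 3
So the tile now at position 4 started at position 3.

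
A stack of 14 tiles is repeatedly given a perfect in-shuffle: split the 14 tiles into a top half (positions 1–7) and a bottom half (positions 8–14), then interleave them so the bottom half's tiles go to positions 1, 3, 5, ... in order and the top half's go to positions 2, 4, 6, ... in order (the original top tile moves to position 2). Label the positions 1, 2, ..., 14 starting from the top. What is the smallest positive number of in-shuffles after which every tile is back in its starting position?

4

The in-shuffle permutes the 14 positions with cycle lengths [2, 4, 4, 4].
Every tile is home exactly when every cycle has completed a whole number of laps, i.e. after lcm(2, 4) = 4 in-shuffles.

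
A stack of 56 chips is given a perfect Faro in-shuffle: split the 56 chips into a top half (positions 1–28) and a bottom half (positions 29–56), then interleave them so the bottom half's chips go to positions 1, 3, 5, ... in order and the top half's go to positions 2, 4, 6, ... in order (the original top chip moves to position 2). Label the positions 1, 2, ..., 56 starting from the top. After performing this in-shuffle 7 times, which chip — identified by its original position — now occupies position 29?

Work backwards from position 29, undoing one in-shuffle at a time:
29 ← 43 ← 50 ← 25 ← 41 ← 49 ← 53 ← 55
So the chip now at position 29 started at position 55.

55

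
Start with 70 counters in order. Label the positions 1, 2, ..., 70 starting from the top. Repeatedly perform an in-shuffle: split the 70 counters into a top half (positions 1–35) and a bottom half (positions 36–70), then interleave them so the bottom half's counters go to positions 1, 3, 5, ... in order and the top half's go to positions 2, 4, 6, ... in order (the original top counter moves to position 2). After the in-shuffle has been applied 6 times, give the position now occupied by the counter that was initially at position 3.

50

Track the counter's position through each in-shuffle:
3 → 6 → 12 → 24 → 48 → 25 → 50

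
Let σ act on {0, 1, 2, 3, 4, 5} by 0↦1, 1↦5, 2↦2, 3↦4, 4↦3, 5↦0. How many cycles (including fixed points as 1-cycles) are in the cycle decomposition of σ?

Cycle decomposition: (0 1 5) (2) (3 4).
3 cycles.

3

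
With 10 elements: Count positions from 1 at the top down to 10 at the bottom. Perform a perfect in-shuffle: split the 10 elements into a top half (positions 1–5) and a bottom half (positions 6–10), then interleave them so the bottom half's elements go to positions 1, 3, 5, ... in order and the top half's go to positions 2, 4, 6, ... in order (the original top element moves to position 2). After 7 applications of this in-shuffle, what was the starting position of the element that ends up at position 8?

Work backwards from position 8, undoing one in-shuffle at a time:
8 ← 4 ← 2 ← 1 ← 6 ← 3 ← 7 ← 9
So the element now at position 8 started at position 9.

9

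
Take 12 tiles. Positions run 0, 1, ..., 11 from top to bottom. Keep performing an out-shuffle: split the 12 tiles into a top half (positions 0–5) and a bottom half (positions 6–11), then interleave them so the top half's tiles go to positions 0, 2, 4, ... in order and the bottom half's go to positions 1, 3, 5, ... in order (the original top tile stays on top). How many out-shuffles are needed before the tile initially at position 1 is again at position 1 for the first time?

10

Follow position 1 under repeated out-shuffles:
1 → 2 → 4 → 8 → 5 → 10 → 9 → 7 → 3 → 6 → 1
It first returns after 10 out-shuffles.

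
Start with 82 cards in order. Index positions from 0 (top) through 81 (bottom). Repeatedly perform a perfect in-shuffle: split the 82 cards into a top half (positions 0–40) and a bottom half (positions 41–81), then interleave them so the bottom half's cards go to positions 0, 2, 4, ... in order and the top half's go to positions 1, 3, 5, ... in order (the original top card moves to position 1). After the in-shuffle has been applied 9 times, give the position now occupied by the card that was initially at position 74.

53

Track the card's position through each in-shuffle:
74 → 66 → 50 → 18 → 37 → 75 → 68 → 54 → 26 → 53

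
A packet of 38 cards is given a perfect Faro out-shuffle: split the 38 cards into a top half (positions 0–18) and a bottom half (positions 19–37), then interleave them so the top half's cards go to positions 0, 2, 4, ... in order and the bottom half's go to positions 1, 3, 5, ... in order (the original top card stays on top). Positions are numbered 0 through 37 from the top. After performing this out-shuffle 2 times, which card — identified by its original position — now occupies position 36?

Work backwards from position 36, undoing one out-shuffle at a time:
36 ← 18 ← 9
So the card now at position 36 started at position 9.

9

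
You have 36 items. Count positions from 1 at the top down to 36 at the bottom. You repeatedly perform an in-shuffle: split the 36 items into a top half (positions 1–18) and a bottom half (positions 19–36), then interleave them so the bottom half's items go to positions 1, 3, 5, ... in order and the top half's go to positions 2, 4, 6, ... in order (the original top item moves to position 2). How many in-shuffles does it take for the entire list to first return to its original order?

The in-shuffle permutes the 36 positions with cycle lengths [36].
Every item is home exactly when every cycle has completed a whole number of laps, i.e. after lcm(36) = 36 in-shuffles.

36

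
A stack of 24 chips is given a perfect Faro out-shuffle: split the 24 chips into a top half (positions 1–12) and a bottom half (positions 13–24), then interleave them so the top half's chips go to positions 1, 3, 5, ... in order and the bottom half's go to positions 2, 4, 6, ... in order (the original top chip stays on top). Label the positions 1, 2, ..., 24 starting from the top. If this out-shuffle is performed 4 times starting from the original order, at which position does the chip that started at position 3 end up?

Track the chip's position through each out-shuffle:
3 → 5 → 9 → 17 → 10

10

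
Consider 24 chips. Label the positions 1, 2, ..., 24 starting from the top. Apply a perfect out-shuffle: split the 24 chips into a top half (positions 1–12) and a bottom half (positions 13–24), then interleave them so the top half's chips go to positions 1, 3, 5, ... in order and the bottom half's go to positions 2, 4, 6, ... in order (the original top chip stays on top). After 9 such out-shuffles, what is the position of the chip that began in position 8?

20

Track the chip's position through each out-shuffle:
8 → 15 → 6 → 11 → 21 → 18 → 12 → 23 → 22 → 20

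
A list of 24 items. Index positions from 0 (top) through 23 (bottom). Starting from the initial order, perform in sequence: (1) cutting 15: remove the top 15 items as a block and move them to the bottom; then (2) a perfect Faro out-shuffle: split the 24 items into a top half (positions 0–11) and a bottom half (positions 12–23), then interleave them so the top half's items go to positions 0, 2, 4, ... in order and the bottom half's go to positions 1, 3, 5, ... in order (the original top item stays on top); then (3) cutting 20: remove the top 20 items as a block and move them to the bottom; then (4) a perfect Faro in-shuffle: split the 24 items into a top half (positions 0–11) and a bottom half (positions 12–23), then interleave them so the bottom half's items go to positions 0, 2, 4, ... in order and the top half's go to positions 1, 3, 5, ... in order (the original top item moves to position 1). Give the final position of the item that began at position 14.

Track the item from position 14 forward through each operation:
  after op 1 (cut 15): 14 → 23
  after op 2 (out-shuffle): 23 → 23
  after op 3 (cut 20): 23 → 3
  after op 4 (in-shuffle): 3 → 7

7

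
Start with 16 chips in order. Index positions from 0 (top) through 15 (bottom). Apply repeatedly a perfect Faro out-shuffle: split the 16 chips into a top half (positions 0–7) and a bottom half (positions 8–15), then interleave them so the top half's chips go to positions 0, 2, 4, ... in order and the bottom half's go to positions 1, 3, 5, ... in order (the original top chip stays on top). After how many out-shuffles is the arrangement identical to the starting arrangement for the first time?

The out-shuffle permutes the 16 positions with cycle lengths [1, 1, 2, 4, 4, 4].
Every chip is home exactly when every cycle has completed a whole number of laps, i.e. after lcm(1, 2, 4) = 4 out-shuffles.

4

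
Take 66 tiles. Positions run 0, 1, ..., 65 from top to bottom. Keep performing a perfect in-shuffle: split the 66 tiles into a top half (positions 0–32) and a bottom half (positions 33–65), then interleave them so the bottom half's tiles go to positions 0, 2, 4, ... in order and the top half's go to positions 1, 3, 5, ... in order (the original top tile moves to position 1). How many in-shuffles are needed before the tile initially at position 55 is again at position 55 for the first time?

Follow position 55 under repeated in-shuffles:
55 → 44 → 22 → 45 → 24 → 49 → 32 → 65 → ... → 55 (length 66)
It first returns after 66 in-shuffles.

66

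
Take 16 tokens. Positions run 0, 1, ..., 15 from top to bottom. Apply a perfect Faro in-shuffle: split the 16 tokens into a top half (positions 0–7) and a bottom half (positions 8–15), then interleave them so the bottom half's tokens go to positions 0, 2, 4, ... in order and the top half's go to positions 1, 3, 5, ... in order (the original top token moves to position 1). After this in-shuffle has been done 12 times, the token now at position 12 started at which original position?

Work backwards from position 12, undoing one in-shuffle at a time:
12 ← 14 ← 15 ← 7 ← 3 ← 1 ← 0 ← 8 ← 12 ← 14 ← 15 ← 7 ← 3
So the token now at position 12 started at position 3.

3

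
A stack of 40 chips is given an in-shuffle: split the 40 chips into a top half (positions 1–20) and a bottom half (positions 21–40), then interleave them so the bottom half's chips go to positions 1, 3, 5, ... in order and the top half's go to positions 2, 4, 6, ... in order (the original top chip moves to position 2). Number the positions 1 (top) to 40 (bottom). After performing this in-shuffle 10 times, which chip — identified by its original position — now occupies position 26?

Work backwards from position 26, undoing one in-shuffle at a time:
26 ← 13 ← 27 ← 34 ← 17 ← 29 ← 35 ← 38 ← 19 ← 30 ← 15
So the chip now at position 26 started at position 15.

15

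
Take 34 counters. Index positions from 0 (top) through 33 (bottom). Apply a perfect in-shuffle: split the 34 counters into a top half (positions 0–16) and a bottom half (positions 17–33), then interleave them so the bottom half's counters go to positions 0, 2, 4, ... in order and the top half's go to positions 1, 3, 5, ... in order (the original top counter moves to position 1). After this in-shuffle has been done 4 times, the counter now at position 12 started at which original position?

Work backwards from position 12, undoing one in-shuffle at a time:
12 ← 23 ← 11 ← 5 ← 2
So the counter now at position 12 started at position 2.

2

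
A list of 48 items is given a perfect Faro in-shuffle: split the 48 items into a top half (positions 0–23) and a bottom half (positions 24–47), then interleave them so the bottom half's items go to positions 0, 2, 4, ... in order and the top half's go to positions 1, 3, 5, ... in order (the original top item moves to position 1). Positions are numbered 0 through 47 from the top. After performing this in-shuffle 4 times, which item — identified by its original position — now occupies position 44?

11

Work backwards from position 44, undoing one in-shuffle at a time:
44 ← 46 ← 47 ← 23 ← 11
So the item now at position 44 started at position 11.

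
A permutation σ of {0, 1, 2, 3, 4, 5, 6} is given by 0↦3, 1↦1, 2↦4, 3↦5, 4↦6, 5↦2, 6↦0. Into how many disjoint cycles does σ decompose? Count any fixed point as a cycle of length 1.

Cycle decomposition: (0 3 5 2 4 6) (1).
2 cycles.

2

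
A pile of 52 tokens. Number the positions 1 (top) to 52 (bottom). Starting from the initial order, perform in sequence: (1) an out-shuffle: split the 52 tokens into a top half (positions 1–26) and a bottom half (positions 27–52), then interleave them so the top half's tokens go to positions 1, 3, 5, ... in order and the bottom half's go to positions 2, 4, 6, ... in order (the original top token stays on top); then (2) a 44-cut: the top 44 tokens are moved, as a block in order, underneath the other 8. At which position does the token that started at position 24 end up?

3

Track the token from position 24 forward through each operation:
  after op 1 (out-shuffle): 24 → 47
  after op 2 (cut 44): 47 → 3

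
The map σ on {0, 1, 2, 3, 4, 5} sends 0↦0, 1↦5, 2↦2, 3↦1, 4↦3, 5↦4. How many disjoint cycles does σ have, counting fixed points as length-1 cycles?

Cycle decomposition: (0) (1 5 4 3) (2).
3 cycles.

3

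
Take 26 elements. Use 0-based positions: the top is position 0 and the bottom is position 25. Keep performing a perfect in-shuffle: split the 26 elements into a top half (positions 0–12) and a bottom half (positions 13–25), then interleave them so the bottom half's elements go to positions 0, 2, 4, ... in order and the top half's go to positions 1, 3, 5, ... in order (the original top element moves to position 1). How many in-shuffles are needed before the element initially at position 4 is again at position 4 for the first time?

18

Follow position 4 under repeated in-shuffles:
4 → 9 → 19 → 12 → 25 → 24 → 22 → 18 → 10 → 21 → 16 → 6 → 13 → 0 → 1 → 3 → 7 → 15 → 4
It first returns after 18 in-shuffles.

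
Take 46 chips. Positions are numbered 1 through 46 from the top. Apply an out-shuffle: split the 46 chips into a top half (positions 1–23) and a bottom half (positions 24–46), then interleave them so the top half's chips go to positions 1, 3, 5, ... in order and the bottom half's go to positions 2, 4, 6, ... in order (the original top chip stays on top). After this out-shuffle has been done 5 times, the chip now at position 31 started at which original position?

16

Work backwards from position 31, undoing one out-shuffle at a time:
31 ← 16 ← 31 ← 16 ← 31 ← 16
So the chip now at position 31 started at position 16.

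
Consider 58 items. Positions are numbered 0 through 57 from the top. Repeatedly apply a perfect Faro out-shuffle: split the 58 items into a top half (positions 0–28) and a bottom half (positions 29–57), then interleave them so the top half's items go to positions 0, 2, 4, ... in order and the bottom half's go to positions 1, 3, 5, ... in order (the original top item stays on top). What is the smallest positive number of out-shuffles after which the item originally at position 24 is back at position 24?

Follow position 24 under repeated out-shuffles:
24 → 48 → 39 → 21 → 42 → 27 → 54 → 51 → 45 → 33 → 9 → 18 → 36 → 15 → 30 → 3 → 6 → 12 → 24
It first returns after 18 out-shuffles.

18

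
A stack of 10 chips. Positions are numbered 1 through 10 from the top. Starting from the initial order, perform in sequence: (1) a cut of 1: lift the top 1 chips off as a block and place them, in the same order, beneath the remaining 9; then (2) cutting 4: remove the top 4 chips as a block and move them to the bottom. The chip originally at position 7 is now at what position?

Track the chip from position 7 forward through each operation:
  after op 1 (cut 1): 7 → 6
  after op 2 (cut 4): 6 → 2

2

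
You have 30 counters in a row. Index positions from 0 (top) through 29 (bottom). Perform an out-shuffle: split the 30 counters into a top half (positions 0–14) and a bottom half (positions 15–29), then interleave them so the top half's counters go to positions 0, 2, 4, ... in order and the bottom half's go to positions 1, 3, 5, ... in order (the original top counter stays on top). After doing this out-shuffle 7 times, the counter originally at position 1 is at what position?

Track the counter's position through each out-shuffle:
1 → 2 → 4 → 8 → 16 → 3 → 6 → 12

12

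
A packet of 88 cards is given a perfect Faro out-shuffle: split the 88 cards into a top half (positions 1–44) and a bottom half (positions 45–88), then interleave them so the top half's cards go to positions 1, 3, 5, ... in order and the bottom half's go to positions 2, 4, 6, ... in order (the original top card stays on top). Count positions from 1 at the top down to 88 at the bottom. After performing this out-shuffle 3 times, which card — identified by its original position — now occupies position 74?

Work backwards from position 74, undoing one out-shuffle at a time:
74 ← 81 ← 41 ← 21
So the card now at position 74 started at position 21.

21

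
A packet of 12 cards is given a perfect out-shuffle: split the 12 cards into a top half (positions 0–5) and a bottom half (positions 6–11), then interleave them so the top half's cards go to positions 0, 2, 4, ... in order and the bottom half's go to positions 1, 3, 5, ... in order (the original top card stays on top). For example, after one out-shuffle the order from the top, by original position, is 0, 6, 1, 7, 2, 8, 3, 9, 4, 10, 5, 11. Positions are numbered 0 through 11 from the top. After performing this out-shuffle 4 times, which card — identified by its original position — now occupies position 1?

9

Work backwards from position 1, undoing one out-shuffle at a time:
1 ← 6 ← 3 ← 7 ← 9
So the card now at position 1 started at position 9.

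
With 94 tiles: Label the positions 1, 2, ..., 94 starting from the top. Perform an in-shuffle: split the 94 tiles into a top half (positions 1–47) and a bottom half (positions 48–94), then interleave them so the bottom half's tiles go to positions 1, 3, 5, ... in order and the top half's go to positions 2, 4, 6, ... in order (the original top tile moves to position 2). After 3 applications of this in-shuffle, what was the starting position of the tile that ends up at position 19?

Work backwards from position 19, undoing one in-shuffle at a time:
19 ← 57 ← 76 ← 38
So the tile now at position 19 started at position 38.

38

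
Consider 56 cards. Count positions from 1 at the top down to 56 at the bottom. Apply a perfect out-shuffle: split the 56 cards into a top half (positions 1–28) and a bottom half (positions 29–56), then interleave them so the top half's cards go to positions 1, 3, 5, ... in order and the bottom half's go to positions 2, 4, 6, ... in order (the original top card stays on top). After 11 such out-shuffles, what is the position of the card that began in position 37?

Track the card's position through each out-shuffle:
37 → 18 → 35 → 14 → 27 → 53 → 50 → 44 → 32 → 8 → 15 → 29

29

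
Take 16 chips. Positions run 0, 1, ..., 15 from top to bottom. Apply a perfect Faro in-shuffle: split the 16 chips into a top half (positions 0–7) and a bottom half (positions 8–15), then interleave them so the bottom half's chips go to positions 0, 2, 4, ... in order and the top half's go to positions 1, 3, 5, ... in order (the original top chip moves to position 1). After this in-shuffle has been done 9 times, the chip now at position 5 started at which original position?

Work backwards from position 5, undoing one in-shuffle at a time:
5 ← 2 ← 9 ← 4 ← 10 ← 13 ← 6 ← 11 ← 5 ← 2
So the chip now at position 5 started at position 2.

2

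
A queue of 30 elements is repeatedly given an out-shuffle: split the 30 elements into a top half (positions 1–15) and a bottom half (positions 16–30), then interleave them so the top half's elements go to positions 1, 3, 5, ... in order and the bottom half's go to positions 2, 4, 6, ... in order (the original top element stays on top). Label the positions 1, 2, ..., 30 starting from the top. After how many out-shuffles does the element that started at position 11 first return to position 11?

Follow position 11 under repeated out-shuffles:
11 → 21 → 12 → 23 → 16 → 2 → 3 → 5 → ... → 11 (length 28)
It first returns after 28 out-shuffles.

28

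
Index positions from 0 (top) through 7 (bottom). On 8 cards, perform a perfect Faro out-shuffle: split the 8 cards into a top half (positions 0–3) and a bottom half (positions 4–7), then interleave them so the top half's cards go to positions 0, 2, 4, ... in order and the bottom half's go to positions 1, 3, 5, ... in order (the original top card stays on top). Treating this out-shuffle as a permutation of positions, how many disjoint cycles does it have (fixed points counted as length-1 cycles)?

Trace each unvisited position around until it returns:
(0) (1 2 4) (3 6 5) (7)
4 cycles in total.

4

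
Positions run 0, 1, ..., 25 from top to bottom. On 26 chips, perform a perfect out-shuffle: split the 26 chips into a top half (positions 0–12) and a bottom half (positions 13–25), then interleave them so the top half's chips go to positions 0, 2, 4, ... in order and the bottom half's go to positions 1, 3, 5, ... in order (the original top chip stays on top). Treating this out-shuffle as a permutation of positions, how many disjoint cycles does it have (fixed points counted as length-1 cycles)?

4

Trace each unvisited position around until it returns:
(0) (1 2 4 8 16 7 ... len 20) (5 10 20 15) (25)
4 cycles in total.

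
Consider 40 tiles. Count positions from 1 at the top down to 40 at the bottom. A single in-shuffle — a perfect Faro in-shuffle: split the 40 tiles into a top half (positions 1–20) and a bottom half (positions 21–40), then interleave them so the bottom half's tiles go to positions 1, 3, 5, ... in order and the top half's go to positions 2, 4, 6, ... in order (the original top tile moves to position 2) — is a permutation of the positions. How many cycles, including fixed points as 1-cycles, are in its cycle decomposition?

Trace each unvisited position around until it returns:
(1 2 4 8 16 32 ... len 20) (3 6 12 24 7 14 ... len 20)
2 cycles in total.

2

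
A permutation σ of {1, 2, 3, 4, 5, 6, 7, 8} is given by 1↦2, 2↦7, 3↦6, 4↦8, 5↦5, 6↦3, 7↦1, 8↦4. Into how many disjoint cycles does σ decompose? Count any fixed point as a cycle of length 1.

4

Cycle decomposition: (1 2 7) (3 6) (4 8) (5).
4 cycles.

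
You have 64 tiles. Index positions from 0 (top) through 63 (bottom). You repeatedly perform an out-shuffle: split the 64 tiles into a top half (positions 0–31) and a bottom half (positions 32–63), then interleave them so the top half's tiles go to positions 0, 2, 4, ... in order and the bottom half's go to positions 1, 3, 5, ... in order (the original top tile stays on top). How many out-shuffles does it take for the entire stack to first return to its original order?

6

The out-shuffle permutes the 64 positions with cycle lengths [1, 1, 2, 3, 3, 6, 6, 6, 6, 6, 6, 6, 6, 6].
Every tile is home exactly when every cycle has completed a whole number of laps, i.e. after lcm(1, 2, 3, 6) = 6 out-shuffles.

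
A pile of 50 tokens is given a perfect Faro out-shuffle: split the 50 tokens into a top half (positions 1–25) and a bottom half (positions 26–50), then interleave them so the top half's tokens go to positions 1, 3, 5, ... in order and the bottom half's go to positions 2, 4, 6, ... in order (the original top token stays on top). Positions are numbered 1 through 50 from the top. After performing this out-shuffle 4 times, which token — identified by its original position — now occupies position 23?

Work backwards from position 23, undoing one out-shuffle at a time:
23 ← 12 ← 31 ← 16 ← 33
So the token now at position 23 started at position 33.

33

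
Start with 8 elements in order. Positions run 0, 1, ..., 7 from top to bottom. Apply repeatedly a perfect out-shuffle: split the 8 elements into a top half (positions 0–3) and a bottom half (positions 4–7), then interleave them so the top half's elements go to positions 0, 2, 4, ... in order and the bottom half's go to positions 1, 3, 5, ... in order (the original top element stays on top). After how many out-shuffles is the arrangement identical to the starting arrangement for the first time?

3

The out-shuffle permutes the 8 positions with cycle lengths [1, 1, 3, 3].
Every element is home exactly when every cycle has completed a whole number of laps, i.e. after lcm(1, 3) = 3 out-shuffles.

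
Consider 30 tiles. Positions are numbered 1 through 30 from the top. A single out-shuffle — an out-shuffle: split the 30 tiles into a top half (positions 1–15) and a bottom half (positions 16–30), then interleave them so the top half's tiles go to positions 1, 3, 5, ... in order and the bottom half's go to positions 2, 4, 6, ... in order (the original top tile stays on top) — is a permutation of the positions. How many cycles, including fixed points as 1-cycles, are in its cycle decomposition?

3

Trace each unvisited position around until it returns:
(1) (2 3 5 9 17 4 ... len 28) (30)
3 cycles in total.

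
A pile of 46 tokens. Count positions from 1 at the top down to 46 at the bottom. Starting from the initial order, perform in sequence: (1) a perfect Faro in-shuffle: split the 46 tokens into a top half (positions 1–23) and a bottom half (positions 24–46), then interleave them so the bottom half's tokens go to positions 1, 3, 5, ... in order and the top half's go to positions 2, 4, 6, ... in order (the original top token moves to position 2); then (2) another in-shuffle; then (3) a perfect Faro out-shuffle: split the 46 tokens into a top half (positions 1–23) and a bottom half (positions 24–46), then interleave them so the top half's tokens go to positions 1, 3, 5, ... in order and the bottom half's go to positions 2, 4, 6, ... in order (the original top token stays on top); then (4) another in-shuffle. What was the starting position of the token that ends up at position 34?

Undo the operations in reverse order, starting from position 34:
  undo op 4 (in-shuffle, from top half): 34 ← 17
  undo op 3 (out-shuffle, from top half): 17 ← 9
  undo op 2 (in-shuffle, from bottom half): 9 ← 28
  undo op 1 (in-shuffle, from top half): 28 ← 14
So the token at position 34 came from original position 14.

14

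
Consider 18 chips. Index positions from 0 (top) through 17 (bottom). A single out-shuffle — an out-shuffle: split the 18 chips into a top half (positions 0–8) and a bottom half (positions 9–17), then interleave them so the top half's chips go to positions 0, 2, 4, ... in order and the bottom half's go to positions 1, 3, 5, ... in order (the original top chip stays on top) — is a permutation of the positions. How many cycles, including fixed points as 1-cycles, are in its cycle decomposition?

Trace each unvisited position around until it returns:
(0) (1 2 4 8 16 15 13 9) (3 6 12 7 14 11 5 10) (17)
4 cycles in total.

4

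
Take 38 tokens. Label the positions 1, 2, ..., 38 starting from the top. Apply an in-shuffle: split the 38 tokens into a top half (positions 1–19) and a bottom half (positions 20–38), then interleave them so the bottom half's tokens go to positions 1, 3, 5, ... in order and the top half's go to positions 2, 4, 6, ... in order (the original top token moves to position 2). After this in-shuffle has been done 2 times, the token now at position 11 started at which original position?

Work backwards from position 11, undoing one in-shuffle at a time:
11 ← 25 ← 32
So the token now at position 11 started at position 32.

32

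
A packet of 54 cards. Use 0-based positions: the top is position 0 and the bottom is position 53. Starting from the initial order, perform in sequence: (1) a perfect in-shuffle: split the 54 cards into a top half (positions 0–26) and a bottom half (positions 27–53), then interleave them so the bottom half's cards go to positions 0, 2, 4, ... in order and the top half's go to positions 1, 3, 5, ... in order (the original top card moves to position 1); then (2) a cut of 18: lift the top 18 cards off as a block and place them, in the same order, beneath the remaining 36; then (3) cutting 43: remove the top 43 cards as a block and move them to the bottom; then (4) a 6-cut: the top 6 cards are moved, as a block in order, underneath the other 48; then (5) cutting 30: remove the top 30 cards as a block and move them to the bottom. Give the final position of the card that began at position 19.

Track the card from position 19 forward through each operation:
  after op 1 (in-shuffle): 19 → 39
  after op 2 (cut 18): 39 → 21
  after op 3 (cut 43): 21 → 32
  after op 4 (cut 6): 32 → 26
  after op 5 (cut 30): 26 → 50

50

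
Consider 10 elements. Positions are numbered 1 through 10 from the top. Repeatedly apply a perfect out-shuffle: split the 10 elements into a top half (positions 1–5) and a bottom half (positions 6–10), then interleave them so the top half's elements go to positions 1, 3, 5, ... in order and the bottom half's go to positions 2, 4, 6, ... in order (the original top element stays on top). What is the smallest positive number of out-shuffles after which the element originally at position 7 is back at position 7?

2

Follow position 7 under repeated out-shuffles:
7 → 4 → 7
It first returns after 2 out-shuffles.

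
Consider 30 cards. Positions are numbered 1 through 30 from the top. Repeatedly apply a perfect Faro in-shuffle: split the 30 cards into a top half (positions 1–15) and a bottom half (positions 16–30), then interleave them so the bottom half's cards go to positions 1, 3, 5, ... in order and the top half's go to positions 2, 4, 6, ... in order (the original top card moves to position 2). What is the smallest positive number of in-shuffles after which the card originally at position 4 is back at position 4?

5

Follow position 4 under repeated in-shuffles:
4 → 8 → 16 → 1 → 2 → 4
It first returns after 5 in-shuffles.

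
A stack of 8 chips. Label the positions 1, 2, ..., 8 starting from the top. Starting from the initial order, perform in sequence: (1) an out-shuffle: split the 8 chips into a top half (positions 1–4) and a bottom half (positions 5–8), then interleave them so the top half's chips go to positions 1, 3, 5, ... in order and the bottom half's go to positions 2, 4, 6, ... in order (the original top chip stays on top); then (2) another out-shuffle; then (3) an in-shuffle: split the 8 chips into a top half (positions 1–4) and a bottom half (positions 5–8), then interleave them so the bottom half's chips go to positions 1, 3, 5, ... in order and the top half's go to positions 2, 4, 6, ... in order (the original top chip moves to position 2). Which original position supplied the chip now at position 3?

4

Undo the operations in reverse order, starting from position 3:
  undo op 3 (in-shuffle, from bottom half): 3 ← 6
  undo op 2 (out-shuffle, from bottom half): 6 ← 7
  undo op 1 (out-shuffle, from top half): 7 ← 4
So the chip at position 3 came from original position 4.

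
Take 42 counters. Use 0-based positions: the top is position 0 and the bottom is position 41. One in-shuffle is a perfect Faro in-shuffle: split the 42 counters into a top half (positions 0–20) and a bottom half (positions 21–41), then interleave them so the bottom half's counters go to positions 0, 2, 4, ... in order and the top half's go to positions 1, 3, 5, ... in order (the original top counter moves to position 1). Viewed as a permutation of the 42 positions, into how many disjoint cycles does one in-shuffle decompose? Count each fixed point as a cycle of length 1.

3

Trace each unvisited position around until it returns:
(0 1 3 7 15 31 ... len 14) (2 5 11 23 4 9 ... len 14) (6 13 27 12 25 8 ... len 14)
3 cycles in total.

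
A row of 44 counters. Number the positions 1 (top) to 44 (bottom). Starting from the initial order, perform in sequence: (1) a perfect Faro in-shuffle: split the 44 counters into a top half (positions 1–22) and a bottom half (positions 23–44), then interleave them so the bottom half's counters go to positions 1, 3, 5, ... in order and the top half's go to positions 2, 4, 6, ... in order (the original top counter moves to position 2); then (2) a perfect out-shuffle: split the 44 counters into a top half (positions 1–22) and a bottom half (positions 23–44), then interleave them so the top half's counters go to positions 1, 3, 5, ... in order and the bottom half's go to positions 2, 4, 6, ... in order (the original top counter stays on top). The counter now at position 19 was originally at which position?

5

Undo the operations in reverse order, starting from position 19:
  undo op 2 (out-shuffle, from top half): 19 ← 10
  undo op 1 (in-shuffle, from top half): 10 ← 5
So the counter at position 19 came from original position 5.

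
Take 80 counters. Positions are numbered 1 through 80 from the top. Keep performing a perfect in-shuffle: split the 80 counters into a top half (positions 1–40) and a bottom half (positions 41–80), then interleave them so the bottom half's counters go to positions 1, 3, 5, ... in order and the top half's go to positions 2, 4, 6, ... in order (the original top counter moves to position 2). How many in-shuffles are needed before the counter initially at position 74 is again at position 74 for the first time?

Follow position 74 under repeated in-shuffles:
74 → 67 → 53 → 25 → 50 → 19 → 38 → 76 → ... → 74 (length 54)
It first returns after 54 in-shuffles.

54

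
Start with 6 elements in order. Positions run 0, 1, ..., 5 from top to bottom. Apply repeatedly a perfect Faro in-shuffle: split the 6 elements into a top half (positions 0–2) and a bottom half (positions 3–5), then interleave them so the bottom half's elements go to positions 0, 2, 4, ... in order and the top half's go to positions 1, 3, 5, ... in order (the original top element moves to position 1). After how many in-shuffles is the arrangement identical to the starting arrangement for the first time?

The in-shuffle permutes the 6 positions with cycle lengths [3, 3].
Every element is home exactly when every cycle has completed a whole number of laps, i.e. after lcm(3) = 3 in-shuffles.

3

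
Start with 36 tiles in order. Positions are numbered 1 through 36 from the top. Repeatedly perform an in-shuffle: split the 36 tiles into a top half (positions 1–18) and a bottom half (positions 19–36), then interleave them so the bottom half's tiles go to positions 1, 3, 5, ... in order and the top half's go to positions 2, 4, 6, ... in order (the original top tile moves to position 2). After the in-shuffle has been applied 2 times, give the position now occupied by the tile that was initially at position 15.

23

Track the tile's position through each in-shuffle:
15 → 30 → 23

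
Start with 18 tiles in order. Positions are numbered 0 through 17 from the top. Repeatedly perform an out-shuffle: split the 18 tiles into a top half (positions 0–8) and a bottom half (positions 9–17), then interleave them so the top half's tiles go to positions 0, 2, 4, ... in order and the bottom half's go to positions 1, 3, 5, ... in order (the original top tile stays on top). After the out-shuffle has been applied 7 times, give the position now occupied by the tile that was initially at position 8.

Track the tile's position through each out-shuffle:
8 → 16 → 15 → 13 → 9 → 1 → 2 → 4

4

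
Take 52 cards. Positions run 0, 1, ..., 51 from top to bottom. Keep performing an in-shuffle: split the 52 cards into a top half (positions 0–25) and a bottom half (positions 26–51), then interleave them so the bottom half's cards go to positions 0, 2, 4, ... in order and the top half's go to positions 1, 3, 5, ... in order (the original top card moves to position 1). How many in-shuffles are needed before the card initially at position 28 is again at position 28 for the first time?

Follow position 28 under repeated in-shuffles:
28 → 4 → 9 → 19 → 39 → 26 → 0 → 1 → ... → 28 (length 52)
It first returns after 52 in-shuffles.

52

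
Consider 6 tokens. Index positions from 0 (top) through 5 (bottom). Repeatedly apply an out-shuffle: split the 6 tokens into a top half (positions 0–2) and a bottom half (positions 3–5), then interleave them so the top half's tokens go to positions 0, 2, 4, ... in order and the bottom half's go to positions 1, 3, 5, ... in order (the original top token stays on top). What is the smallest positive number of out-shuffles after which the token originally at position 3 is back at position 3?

Follow position 3 under repeated out-shuffles:
3 → 1 → 2 → 4 → 3
It first returns after 4 out-shuffles.

4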